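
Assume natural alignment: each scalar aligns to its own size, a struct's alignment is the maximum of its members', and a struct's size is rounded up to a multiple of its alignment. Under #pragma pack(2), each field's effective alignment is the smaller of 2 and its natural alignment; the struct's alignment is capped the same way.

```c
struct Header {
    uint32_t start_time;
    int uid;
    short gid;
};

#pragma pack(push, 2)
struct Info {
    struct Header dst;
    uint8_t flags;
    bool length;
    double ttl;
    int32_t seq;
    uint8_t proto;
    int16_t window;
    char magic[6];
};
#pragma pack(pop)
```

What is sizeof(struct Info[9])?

324

Header: start_time at 0 (size 4, align 4) → ends 4; uid at 4 (size 4, align 4) → ends 8; gid at 8 (size 2, align 2) → ends 10; tail pad 2 to reach multiple of 4; total 12 bytes, alignment 4
dst at 0 (size 12, align 2) → ends 12
flags at 12 (size 1, align 1) → ends 13
length at 13 (size 1, align 1) → ends 14
ttl at 14 (size 8, align 2) → ends 22
seq at 22 (size 4, align 2) → ends 26
proto at 26 (size 1, align 1) → ends 27
pad 1 to align 2 for window
window at 28 (size 2, align 2) → ends 30
magic at 30 (size 6, align 1) → ends 36
total 36 bytes, alignment 2
array of 9: 9 × 36 = 324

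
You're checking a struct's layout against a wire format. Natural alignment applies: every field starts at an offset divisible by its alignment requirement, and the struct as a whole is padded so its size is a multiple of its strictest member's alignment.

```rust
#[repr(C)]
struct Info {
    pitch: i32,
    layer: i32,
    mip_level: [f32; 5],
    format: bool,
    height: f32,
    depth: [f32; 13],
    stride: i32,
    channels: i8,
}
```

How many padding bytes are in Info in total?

6

@0: pitch [4B, align 4] → 4
@4: layer [4B, align 4] → 8
@8: mip_level [20B, align 4] → 28
@28: format [1B, align 1] → 29
+3 pad (align 4)
@32: height [4B, align 4] → 36
@36: depth [52B, align 4] → 88
@88: stride [4B, align 4] → 92
@92: channels [1B, align 1] → 93
+3 tail pad (align 4)
size 96, align 4
data bytes 90, size 96 → padding 6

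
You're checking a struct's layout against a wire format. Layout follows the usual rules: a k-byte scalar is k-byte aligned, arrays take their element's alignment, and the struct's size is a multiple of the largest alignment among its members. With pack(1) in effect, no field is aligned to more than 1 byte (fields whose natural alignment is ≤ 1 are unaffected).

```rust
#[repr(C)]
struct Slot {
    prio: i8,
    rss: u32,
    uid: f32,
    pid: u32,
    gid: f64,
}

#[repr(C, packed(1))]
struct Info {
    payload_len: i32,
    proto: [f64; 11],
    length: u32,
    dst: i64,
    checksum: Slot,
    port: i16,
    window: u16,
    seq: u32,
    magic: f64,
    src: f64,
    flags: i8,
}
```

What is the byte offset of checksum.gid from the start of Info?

120

Slot: 0..1  prio  (1B, 1-aligned); 1..4  -- padding (3B); 4..8  rss  (4B, 4-aligned); 8..12  uid  (4B, 4-aligned); 12..16  pid  (4B, 4-aligned); 16..24  gid  (8B, 8-aligned); sizeof = 24, alignof = 8
0..4  payload_len  (4B, 1-aligned)
4..92  proto  (88B, 1-aligned)
92..96  length  (4B, 1-aligned)
96..104  dst  (8B, 1-aligned)
104..128  checksum  (24B, 1-aligned)
within Slot: gid at 16
104 + 16 = 120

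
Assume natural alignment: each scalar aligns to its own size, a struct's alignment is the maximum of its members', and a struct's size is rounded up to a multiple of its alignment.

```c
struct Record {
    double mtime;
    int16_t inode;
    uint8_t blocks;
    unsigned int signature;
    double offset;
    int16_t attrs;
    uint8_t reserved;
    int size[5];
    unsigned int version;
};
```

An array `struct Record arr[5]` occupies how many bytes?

mtime at 0 (size 8, align 8) → ends 8
inode at 8 (size 2, align 2) → ends 10
blocks at 10 (size 1, align 1) → ends 11
pad 1 to align 4 for signature
signature at 12 (size 4, align 4) → ends 16
offset at 16 (size 8, align 8) → ends 24
attrs at 24 (size 2, align 2) → ends 26
reserved at 26 (size 1, align 1) → ends 27
pad 1 to align 4 for size
size at 28 (size 20, align 4) → ends 48
version at 48 (size 4, align 4) → ends 52
tail pad 4 to reach multiple of 8
total 56 bytes, alignment 8
array of 5: 5 × 56 = 280

280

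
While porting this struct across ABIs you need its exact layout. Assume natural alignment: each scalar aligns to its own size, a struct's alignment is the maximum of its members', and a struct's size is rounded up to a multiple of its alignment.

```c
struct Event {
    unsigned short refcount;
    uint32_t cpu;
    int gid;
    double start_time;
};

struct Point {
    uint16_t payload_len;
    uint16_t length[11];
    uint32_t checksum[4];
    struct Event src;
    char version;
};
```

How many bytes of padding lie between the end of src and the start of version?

Event: 0..2  refcount  (2B, 2-aligned); 2..4  -- padding (2B); 4..8  cpu  (4B, 4-aligned); 8..12  gid  (4B, 4-aligned); 12..16  -- padding (4B); 16..24  start_time  (8B, 8-aligned); sizeof = 24, alignof = 8
0..2  payload_len  (2B, 2-aligned)
2..24  length  (22B, 2-aligned)
24..40  checksum  (16B, 4-aligned)
40..64  src  (24B, 8-aligned)
64..65  version  (1B, 1-aligned)

0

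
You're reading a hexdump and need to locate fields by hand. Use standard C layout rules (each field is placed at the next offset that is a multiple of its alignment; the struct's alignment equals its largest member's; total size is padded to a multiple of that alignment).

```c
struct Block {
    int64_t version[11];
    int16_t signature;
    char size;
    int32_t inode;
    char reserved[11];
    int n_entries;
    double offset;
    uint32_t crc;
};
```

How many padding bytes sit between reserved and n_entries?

version at 0 (size 88, align 8) → ends 88
signature at 88 (size 2, align 2) → ends 90
size at 90 (size 1, align 1) → ends 91
pad 1 to align 4 for inode
inode at 92 (size 4, align 4) → ends 96
reserved at 96 (size 11, align 1) → ends 107
pad 1 to align 4 for n_entries
n_entries at 108 (size 4, align 4) → ends 112

1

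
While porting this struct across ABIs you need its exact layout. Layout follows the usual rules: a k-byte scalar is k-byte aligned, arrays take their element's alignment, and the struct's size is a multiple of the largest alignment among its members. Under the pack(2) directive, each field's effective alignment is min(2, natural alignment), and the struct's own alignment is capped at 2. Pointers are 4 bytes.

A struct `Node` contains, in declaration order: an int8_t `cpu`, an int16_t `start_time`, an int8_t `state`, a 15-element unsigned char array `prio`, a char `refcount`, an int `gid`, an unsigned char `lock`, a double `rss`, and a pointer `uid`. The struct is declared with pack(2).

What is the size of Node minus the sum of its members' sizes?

0..1  cpu  (1B, 1-aligned)
1..2  -- padding (1B)
2..4  start_time  (2B, 2-aligned)
4..5  state  (1B, 1-aligned)
5..20  prio  (15B, 1-aligned)
20..21  refcount  (1B, 1-aligned)
21..22  -- padding (1B)
22..26  gid  (4B, 2-aligned)
26..27  lock  (1B, 1-aligned)
27..28  -- padding (1B)
28..36  rss  (8B, 2-aligned)
36..40  uid  (4B, 2-aligned)
sizeof = 40, alignof = 2
data bytes 37, size 40 → padding 3

3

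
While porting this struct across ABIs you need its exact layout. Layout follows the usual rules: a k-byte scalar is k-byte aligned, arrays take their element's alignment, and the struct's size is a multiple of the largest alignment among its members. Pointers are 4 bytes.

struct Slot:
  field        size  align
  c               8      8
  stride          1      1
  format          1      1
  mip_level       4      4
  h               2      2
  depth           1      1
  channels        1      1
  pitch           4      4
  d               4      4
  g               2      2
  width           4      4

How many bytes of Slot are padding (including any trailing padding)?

8

c at 0 (size 8, align 8) → ends 8
stride at 8 (size 1, align 1) → ends 9
format at 9 (size 1, align 1) → ends 10
pad 2 to align 4 for mip_level
mip_level at 12 (size 4, align 4) → ends 16
h at 16 (size 2, align 2) → ends 18
depth at 18 (size 1, align 1) → ends 19
channels at 19 (size 1, align 1) → ends 20
pitch at 20 (size 4, align 4) → ends 24
d at 24 (size 4, align 4) → ends 28
g at 28 (size 2, align 2) → ends 30
pad 2 to align 4 for width
width at 32 (size 4, align 4) → ends 36
tail pad 4 to reach multiple of 8
total 40 bytes, alignment 8
data bytes 32, size 40 → padding 8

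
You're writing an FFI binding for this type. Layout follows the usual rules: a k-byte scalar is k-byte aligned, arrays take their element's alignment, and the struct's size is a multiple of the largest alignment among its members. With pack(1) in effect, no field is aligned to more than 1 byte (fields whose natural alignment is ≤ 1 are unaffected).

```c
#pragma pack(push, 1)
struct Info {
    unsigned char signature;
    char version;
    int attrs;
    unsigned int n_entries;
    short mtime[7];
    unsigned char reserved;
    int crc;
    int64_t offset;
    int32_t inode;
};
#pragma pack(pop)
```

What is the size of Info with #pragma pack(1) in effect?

41

@0: signature [1B, align 1] → 1
@1: version [1B, align 1] → 2
@2: attrs [4B, align 1] → 6
@6: n_entries [4B, align 1] → 10
@10: mtime [14B, align 1] → 24
@24: reserved [1B, align 1] → 25
@25: crc [4B, align 1] → 29
@29: offset [8B, align 1] → 37
@37: inode [4B, align 1] → 41
size 41, align 1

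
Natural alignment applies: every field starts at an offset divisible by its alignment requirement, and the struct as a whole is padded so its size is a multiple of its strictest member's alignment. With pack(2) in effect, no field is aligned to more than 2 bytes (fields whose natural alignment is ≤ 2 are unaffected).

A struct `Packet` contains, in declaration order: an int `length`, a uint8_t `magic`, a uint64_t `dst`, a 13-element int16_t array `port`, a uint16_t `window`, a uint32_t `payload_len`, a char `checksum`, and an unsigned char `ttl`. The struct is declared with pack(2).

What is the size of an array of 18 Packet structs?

length at 0 (size 4, align 2) → ends 4
magic at 4 (size 1, align 1) → ends 5
pad 1 to align 2 for dst
dst at 6 (size 8, align 2) → ends 14
port at 14 (size 26, align 2) → ends 40
window at 40 (size 2, align 2) → ends 42
payload_len at 42 (size 4, align 2) → ends 46
checksum at 46 (size 1, align 1) → ends 47
ttl at 47 (size 1, align 1) → ends 48
total 48 bytes, alignment 2
array of 18: 18 × 48 = 864

864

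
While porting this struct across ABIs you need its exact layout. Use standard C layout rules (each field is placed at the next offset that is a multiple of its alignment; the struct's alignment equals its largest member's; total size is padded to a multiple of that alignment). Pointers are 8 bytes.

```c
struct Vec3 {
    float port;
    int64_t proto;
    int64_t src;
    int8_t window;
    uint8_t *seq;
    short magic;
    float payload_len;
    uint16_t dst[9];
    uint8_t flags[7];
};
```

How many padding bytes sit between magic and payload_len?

@0: port [4B, align 4] → 4
+4 pad (align 8)
@8: proto [8B, align 8] → 16
@16: src [8B, align 8] → 24
@24: window [1B, align 1] → 25
+7 pad (align 8)
@32: seq [8B, align 8] → 40
@40: magic [2B, align 2] → 42
+2 pad (align 4)
@44: payload_len [4B, align 4] → 48

2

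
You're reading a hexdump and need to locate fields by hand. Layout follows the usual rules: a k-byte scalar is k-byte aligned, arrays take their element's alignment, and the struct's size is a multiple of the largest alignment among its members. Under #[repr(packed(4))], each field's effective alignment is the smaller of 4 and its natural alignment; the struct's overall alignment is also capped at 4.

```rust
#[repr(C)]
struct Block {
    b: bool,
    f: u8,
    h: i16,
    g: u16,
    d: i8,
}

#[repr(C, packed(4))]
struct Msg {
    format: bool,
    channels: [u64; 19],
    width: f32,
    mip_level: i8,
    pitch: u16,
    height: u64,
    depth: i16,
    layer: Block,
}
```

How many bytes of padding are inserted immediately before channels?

Block: 0..1  b  (1B, 1-aligned); 1..2  f  (1B, 1-aligned); 2..4  h  (2B, 2-aligned); 4..6  g  (2B, 2-aligned); 6..7  d  (1B, 1-aligned); 7..8  -- tail padding (1B); sizeof = 8, alignof = 2
0..1  format  (1B, 1-aligned)
1..4  -- padding (3B)
4..156  channels  (152B, 4-aligned)

3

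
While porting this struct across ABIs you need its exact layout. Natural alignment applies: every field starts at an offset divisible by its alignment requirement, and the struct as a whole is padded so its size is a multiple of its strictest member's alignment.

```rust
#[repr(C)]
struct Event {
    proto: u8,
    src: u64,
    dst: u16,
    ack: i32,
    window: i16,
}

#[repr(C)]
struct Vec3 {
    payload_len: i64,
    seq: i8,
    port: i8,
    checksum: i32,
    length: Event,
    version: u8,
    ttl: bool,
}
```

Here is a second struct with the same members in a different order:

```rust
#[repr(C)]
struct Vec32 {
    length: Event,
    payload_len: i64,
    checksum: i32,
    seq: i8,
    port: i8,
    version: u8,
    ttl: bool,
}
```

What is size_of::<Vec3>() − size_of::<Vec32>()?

8

Event: @0: proto [1B, align 1] → 1; +7 pad (align 8); @8: src [8B, align 8] → 16; @16: dst [2B, align 2] → 18; +2 pad (align 4); @20: ack [4B, align 4] → 24; @24: window [2B, align 2] → 26; +6 tail pad (align 8); size 32, align 8
@0: payload_len [8B, align 8] → 8
@8: seq [1B, align 1] → 9
@9: port [1B, align 1] → 10
+2 pad (align 4)
@12: checksum [4B, align 4] → 16
@16: length [32B, align 8] → 48
@48: version [1B, align 1] → 49
@49: ttl [1B, align 1] → 50
+6 tail pad (align 8)
size 56, align 8
— Vec32 —
@0: length [32B, align 8] → 32
@32: payload_len [8B, align 8] → 40
@40: checksum [4B, align 4] → 44
@44: seq [1B, align 1] → 45
@45: port [1B, align 1] → 46
@46: version [1B, align 1] → 47
@47: ttl [1B, align 1] → 48
size 48, align 8
56 − 48 = 8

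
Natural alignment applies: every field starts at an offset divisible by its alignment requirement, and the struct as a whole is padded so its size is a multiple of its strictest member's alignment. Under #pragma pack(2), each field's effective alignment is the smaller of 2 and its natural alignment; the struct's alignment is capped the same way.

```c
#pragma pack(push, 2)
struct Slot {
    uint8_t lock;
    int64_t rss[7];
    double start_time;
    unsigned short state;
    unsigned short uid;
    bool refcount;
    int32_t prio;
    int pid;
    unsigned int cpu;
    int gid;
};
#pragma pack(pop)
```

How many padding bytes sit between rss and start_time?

@0: lock [1B, align 1] → 1
+1 pad (align 2)
@2: rss [56B, align 2] → 58
@58: start_time [8B, align 2] → 66

0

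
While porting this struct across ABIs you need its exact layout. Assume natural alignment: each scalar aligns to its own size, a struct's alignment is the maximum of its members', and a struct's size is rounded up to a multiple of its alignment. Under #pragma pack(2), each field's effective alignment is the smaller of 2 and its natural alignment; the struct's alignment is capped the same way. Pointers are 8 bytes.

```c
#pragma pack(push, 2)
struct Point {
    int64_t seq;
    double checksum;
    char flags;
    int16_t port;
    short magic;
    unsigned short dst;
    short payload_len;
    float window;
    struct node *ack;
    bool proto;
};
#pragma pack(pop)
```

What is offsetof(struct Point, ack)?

seq at 0 (size 8, align 2) → ends 8
checksum at 8 (size 8, align 2) → ends 16
flags at 16 (size 1, align 1) → ends 17
pad 1 to align 2 for port
port at 18 (size 2, align 2) → ends 20
magic at 20 (size 2, align 2) → ends 22
dst at 22 (size 2, align 2) → ends 24
payload_len at 24 (size 2, align 2) → ends 26
window at 26 (size 4, align 2) → ends 30
ack at 30 (size 8, align 2) → ends 38

30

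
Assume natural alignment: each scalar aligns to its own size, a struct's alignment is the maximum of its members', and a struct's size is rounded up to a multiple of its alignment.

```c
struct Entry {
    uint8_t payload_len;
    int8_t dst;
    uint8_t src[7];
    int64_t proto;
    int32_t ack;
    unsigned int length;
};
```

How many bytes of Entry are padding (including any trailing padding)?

7

@0: payload_len [1B, align 1] → 1
@1: dst [1B, align 1] → 2
@2: src [7B, align 1] → 9
+7 pad (align 8)
@16: proto [8B, align 8] → 24
@24: ack [4B, align 4] → 28
@28: length [4B, align 4] → 32
size 32, align 8
data bytes 25, size 32 → padding 7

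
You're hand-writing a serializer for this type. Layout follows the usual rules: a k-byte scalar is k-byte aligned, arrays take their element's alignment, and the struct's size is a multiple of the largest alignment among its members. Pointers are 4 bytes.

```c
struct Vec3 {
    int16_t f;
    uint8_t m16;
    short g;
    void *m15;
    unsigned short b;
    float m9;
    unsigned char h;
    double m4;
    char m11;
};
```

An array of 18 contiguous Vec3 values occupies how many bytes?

@0: f [2B, align 2] → 2
@2: m16 [1B, align 1] → 3
+1 pad (align 2)
@4: g [2B, align 2] → 6
+2 pad (align 4)
@8: m15 [4B, align 4] → 12
@12: b [2B, align 2] → 14
+2 pad (align 4)
@16: m9 [4B, align 4] → 20
@20: h [1B, align 1] → 21
+3 pad (align 8)
@24: m4 [8B, align 8] → 32
@32: m11 [1B, align 1] → 33
+7 tail pad (align 8)
size 40, align 8
array of 18: 18 × 40 = 720

720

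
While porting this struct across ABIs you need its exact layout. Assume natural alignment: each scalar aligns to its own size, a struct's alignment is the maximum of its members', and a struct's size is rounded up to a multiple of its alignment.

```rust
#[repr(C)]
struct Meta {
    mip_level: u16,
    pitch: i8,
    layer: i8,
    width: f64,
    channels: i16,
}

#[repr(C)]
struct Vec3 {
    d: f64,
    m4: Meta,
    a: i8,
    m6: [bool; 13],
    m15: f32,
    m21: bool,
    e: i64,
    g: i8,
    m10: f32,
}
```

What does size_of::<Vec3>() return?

Meta: 0..2  mip_level  (2B, 2-aligned); 2..3  pitch  (1B, 1-aligned); 3..4  layer  (1B, 1-aligned); 4..8  -- padding (4B); 8..16  width  (8B, 8-aligned); 16..18  channels  (2B, 2-aligned); 18..24  -- tail padding (6B); sizeof = 24, alignof = 8
0..8  d  (8B, 8-aligned)
8..32  m4  (24B, 8-aligned)
32..33  a  (1B, 1-aligned)
33..46  m6  (13B, 1-aligned)
46..48  -- padding (2B)
48..52  m15  (4B, 4-aligned)
52..53  m21  (1B, 1-aligned)
53..56  -- padding (3B)
56..64  e  (8B, 8-aligned)
64..65  g  (1B, 1-aligned)
65..68  -- padding (3B)
68..72  m10  (4B, 4-aligned)
sizeof = 72, alignof = 8

72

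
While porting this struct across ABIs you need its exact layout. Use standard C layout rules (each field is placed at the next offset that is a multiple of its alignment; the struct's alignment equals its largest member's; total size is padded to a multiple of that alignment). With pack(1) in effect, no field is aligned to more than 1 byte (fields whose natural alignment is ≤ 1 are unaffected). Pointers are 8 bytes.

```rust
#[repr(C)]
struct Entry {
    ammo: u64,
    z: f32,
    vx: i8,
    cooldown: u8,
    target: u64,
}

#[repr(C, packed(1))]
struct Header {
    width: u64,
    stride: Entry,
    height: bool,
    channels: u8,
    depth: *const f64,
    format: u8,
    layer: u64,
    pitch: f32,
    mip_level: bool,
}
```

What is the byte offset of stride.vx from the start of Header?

20

Entry: ammo at 0 (size 8, align 8) → ends 8; z at 8 (size 4, align 4) → ends 12; vx at 12 (size 1, align 1) → ends 13; cooldown at 13 (size 1, align 1) → ends 14; pad 2 to align 8 for target; target at 16 (size 8, align 8) → ends 24; total 24 bytes, alignment 8
width at 0 (size 8, align 1) → ends 8
stride at 8 (size 24, align 1) → ends 32
within Entry: vx at 12
8 + 12 = 20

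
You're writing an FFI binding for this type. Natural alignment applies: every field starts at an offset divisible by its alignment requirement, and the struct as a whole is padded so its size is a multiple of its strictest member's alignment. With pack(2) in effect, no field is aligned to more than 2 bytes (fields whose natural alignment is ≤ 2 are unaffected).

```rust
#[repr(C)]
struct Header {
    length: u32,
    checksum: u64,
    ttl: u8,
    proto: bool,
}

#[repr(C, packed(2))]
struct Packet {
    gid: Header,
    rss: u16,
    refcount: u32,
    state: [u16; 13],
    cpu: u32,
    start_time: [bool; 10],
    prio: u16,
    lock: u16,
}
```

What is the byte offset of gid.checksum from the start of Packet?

8

Header: @0: length [4B, align 4] → 4; +4 pad (align 8); @8: checksum [8B, align 8] → 16; @16: ttl [1B, align 1] → 17; @17: proto [1B, align 1] → 18; +6 tail pad (align 8); size 24, align 8
@0: gid [24B, align 2] → 24
within Header: checksum at 8
0 + 8 = 8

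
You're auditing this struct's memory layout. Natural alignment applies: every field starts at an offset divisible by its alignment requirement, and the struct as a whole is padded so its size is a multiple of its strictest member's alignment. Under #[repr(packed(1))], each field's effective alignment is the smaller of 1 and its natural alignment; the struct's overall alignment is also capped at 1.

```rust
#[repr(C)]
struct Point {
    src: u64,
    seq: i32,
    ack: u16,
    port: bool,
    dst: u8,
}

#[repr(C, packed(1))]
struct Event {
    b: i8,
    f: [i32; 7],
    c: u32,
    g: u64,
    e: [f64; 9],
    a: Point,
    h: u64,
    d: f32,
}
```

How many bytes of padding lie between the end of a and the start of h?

0

Point: @0: src [8B, align 8] → 8; @8: seq [4B, align 4] → 12; @12: ack [2B, align 2] → 14; @14: port [1B, align 1] → 15; @15: dst [1B, align 1] → 16; size 16, align 8
@0: b [1B, align 1] → 1
@1: f [28B, align 1] → 29
@29: c [4B, align 1] → 33
@33: g [8B, align 1] → 41
@41: e [72B, align 1] → 113
@113: a [16B, align 1] → 129
@129: h [8B, align 1] → 137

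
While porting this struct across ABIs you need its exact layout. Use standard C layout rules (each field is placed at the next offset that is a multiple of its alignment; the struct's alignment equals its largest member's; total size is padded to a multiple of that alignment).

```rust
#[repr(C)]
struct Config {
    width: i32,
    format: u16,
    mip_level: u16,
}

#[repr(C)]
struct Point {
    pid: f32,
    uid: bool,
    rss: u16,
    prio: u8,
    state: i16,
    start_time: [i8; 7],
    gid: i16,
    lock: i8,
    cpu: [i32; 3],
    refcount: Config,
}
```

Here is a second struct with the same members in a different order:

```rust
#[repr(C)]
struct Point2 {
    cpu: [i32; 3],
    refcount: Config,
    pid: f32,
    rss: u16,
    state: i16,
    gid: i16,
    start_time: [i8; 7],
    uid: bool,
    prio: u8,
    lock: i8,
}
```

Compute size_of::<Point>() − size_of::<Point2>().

Config: width at 0 (size 4, align 4) → ends 4; format at 4 (size 2, align 2) → ends 6; mip_level at 6 (size 2, align 2) → ends 8; total 8 bytes, alignment 4
pid at 0 (size 4, align 4) → ends 4
uid at 4 (size 1, align 1) → ends 5
pad 1 to align 2 for rss
rss at 6 (size 2, align 2) → ends 8
prio at 8 (size 1, align 1) → ends 9
pad 1 to align 2 for state
state at 10 (size 2, align 2) → ends 12
start_time at 12 (size 7, align 1) → ends 19
pad 1 to align 2 for gid
gid at 20 (size 2, align 2) → ends 22
lock at 22 (size 1, align 1) → ends 23
pad 1 to align 4 for cpu
cpu at 24 (size 12, align 4) → ends 36
refcount at 36 (size 8, align 4) → ends 44
total 44 bytes, alignment 4
— Point2 —
cpu at 0 (size 12, align 4) → ends 12
refcount at 12 (size 8, align 4) → ends 20
pid at 20 (size 4, align 4) → ends 24
rss at 24 (size 2, align 2) → ends 26
state at 26 (size 2, align 2) → ends 28
gid at 28 (size 2, align 2) → ends 30
start_time at 30 (size 7, align 1) → ends 37
uid at 37 (size 1, align 1) → ends 38
prio at 38 (size 1, align 1) → ends 39
lock at 39 (size 1, align 1) → ends 40
total 40 bytes, alignment 4
44 − 40 = 4

4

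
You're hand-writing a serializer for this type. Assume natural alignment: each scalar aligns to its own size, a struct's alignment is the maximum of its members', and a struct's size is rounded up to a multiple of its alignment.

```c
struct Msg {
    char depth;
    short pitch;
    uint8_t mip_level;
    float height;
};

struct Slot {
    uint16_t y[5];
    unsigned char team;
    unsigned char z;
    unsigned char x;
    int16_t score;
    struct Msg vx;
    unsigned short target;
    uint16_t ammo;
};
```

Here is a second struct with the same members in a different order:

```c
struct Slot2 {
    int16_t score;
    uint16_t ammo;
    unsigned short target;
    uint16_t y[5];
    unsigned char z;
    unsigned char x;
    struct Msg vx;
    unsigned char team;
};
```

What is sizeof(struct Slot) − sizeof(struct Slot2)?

-4

Msg: @0: depth [1B, align 1] → 1; +1 pad (align 2); @2: pitch [2B, align 2] → 4; @4: mip_level [1B, align 1] → 5; +3 pad (align 4); @8: height [4B, align 4] → 12; size 12, align 4
@0: y [10B, align 2] → 10
@10: team [1B, align 1] → 11
@11: z [1B, align 1] → 12
@12: x [1B, align 1] → 13
+1 pad (align 2)
@14: score [2B, align 2] → 16
@16: vx [12B, align 4] → 28
@28: target [2B, align 2] → 30
@30: ammo [2B, align 2] → 32
size 32, align 4
— Slot2 —
@0: score [2B, align 2] → 2
@2: ammo [2B, align 2] → 4
@4: target [2B, align 2] → 6
@6: y [10B, align 2] → 16
@16: z [1B, align 1] → 17
@17: x [1B, align 1] → 18
+2 pad (align 4)
@20: vx [12B, align 4] → 32
@32: team [1B, align 1] → 33
+3 tail pad (align 4)
size 36, align 4
32 − 36 = -4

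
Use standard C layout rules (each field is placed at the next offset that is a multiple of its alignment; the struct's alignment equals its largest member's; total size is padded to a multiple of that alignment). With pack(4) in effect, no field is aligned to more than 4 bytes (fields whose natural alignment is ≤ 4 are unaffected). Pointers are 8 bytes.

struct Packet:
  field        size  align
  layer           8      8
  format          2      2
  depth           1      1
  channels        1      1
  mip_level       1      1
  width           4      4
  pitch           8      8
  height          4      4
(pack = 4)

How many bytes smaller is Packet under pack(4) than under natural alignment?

natural layout:
  @0: layer [8B, align 8] → 8
  @8: format [2B, align 2] → 10
  @10: depth [1B, align 1] → 11
  @11: channels [1B, align 1] → 12
  @12: mip_level [1B, align 1] → 13
  +3 pad (align 4)
  @16: width [4B, align 4] → 20
  +4 pad (align 8)
  @24: pitch [8B, align 8] → 32
  @32: height [4B, align 4] → 36
  +4 tail pad (align 8)
  size 40, align 8
packed(4) layout:
  @0: layer [8B, align 4] → 8
  @8: format [2B, align 2] → 10
  @10: depth [1B, align 1] → 11
  @11: channels [1B, align 1] → 12
  @12: mip_level [1B, align 1] → 13
  +3 pad (align 4)
  @16: width [4B, align 4] → 20
  @20: pitch [8B, align 4] → 28
  @28: height [4B, align 4] → 32
  size 32, align 4
40 − 32 = 8

8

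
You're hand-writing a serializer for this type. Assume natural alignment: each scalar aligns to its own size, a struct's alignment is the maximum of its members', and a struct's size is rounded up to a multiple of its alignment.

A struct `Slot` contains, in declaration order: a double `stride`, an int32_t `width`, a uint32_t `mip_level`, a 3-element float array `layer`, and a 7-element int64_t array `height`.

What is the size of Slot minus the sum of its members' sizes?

4

0..8  stride  (8B, 8-aligned)
8..12  width  (4B, 4-aligned)
12..16  mip_level  (4B, 4-aligned)
16..28  layer  (12B, 4-aligned)
28..32  -- padding (4B)
32..88  height  (56B, 8-aligned)
sizeof = 88, alignof = 8
data bytes 84, size 88 → padding 4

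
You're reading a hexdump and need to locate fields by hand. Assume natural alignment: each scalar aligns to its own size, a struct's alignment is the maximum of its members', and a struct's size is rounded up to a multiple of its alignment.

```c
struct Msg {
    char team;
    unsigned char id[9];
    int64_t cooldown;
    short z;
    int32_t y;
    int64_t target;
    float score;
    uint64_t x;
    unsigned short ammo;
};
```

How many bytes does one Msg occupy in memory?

64

0..1  team  (1B, 1-aligned)
1..10  id  (9B, 1-aligned)
10..16  -- padding (6B)
16..24  cooldown  (8B, 8-aligned)
24..26  z  (2B, 2-aligned)
26..28  -- padding (2B)
28..32  y  (4B, 4-aligned)
32..40  target  (8B, 8-aligned)
40..44  score  (4B, 4-aligned)
44..48  -- padding (4B)
48..56  x  (8B, 8-aligned)
56..58  ammo  (2B, 2-aligned)
58..64  -- tail padding (6B)
sizeof = 64, alignof = 8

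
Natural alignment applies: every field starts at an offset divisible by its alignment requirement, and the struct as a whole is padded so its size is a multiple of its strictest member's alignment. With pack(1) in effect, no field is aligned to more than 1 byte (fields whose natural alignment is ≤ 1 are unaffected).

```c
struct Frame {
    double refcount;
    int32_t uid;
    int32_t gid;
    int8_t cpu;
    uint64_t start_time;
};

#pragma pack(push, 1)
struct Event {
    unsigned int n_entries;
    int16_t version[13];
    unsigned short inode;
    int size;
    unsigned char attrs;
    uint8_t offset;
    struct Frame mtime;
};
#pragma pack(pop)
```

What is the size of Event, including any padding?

70

Frame: 0..8  refcount  (8B, 8-aligned); 8..12  uid  (4B, 4-aligned); 12..16  gid  (4B, 4-aligned); 16..17  cpu  (1B, 1-aligned); 17..24  -- padding (7B); 24..32  start_time  (8B, 8-aligned); sizeof = 32, alignof = 8
0..4  n_entries  (4B, 1-aligned)
4..30  version  (26B, 1-aligned)
30..32  inode  (2B, 1-aligned)
32..36  size  (4B, 1-aligned)
36..37  attrs  (1B, 1-aligned)
37..38  offset  (1B, 1-aligned)
38..70  mtime  (32B, 1-aligned)
sizeof = 70, alignof = 1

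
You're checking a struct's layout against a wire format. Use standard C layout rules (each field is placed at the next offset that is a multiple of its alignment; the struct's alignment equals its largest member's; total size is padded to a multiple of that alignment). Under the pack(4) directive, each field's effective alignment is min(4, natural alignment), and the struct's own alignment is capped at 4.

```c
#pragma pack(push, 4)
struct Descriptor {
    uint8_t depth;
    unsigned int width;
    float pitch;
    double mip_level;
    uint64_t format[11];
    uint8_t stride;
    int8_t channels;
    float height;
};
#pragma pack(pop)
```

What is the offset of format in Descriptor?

20

0..1  depth  (1B, 1-aligned)
1..4  -- padding (3B)
4..8  width  (4B, 4-aligned)
8..12  pitch  (4B, 4-aligned)
12..20  mip_level  (8B, 4-aligned)
20..108  format  (88B, 4-aligned)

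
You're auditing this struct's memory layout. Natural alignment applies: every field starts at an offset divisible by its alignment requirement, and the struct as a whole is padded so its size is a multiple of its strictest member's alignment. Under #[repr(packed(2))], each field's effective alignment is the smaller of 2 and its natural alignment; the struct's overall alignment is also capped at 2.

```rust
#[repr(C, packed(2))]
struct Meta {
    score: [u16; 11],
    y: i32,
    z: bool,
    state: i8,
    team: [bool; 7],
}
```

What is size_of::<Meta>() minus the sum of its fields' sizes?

1

0..22  score  (22B, 2-aligned)
22..26  y  (4B, 2-aligned)
26..27  z  (1B, 1-aligned)
27..28  state  (1B, 1-aligned)
28..35  team  (7B, 1-aligned)
35..36  -- tail padding (1B)
sizeof = 36, alignof = 2
data bytes 35, size 36 → padding 1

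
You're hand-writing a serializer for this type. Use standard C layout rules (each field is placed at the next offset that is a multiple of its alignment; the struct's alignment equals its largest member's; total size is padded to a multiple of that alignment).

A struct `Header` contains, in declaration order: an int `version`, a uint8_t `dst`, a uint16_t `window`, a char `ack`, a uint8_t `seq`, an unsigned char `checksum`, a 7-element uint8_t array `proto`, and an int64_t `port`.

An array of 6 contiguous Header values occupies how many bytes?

192

0..4  version  (4B, 4-aligned)
4..5  dst  (1B, 1-aligned)
5..6  -- padding (1B)
6..8  window  (2B, 2-aligned)
8..9  ack  (1B, 1-aligned)
9..10  seq  (1B, 1-aligned)
10..11  checksum  (1B, 1-aligned)
11..18  proto  (7B, 1-aligned)
18..24  -- padding (6B)
24..32  port  (8B, 8-aligned)
sizeof = 32, alignof = 8
array of 6: 6 × 32 = 192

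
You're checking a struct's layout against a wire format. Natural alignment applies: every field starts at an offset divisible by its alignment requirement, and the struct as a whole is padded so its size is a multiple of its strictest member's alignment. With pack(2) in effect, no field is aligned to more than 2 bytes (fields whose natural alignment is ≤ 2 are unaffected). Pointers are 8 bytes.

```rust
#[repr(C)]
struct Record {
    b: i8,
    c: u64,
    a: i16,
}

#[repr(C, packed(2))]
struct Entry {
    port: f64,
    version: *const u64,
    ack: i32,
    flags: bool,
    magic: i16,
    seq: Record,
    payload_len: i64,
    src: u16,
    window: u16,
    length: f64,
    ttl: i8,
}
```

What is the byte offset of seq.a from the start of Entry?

Record: 0..1  b  (1B, 1-aligned); 1..8  -- padding (7B); 8..16  c  (8B, 8-aligned); 16..18  a  (2B, 2-aligned); 18..24  -- tail padding (6B); sizeof = 24, alignof = 8
0..8  port  (8B, 2-aligned)
8..16  version  (8B, 2-aligned)
16..20  ack  (4B, 2-aligned)
20..21  flags  (1B, 1-aligned)
21..22  -- padding (1B)
22..24  magic  (2B, 2-aligned)
24..48  seq  (24B, 2-aligned)
within Record: a at 16
24 + 16 = 40

40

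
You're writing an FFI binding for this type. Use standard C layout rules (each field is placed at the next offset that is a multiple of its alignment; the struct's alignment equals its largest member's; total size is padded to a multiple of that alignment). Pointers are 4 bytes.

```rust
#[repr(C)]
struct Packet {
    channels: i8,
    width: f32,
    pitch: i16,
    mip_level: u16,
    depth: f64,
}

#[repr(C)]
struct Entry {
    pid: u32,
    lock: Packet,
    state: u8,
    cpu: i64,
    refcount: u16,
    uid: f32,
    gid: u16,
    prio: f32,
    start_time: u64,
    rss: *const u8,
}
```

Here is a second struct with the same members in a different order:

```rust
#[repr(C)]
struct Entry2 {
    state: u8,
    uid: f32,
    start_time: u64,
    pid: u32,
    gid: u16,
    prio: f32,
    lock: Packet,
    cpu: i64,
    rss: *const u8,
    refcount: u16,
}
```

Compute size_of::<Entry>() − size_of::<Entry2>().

Packet: 0..1  channels  (1B, 1-aligned); 1..4  -- padding (3B); 4..8  width  (4B, 4-aligned); 8..10  pitch  (2B, 2-aligned); 10..12  mip_level  (2B, 2-aligned); 12..16  -- padding (4B); 16..24  depth  (8B, 8-aligned); sizeof = 24, alignof = 8
0..4  pid  (4B, 4-aligned)
4..8  -- padding (4B)
8..32  lock  (24B, 8-aligned)
32..33  state  (1B, 1-aligned)
33..40  -- padding (7B)
40..48  cpu  (8B, 8-aligned)
48..50  refcount  (2B, 2-aligned)
50..52  -- padding (2B)
52..56  uid  (4B, 4-aligned)
56..58  gid  (2B, 2-aligned)
58..60  -- padding (2B)
60..64  prio  (4B, 4-aligned)
64..72  start_time  (8B, 8-aligned)
72..76  rss  (4B, 4-aligned)
76..80  -- tail padding (4B)
sizeof = 80, alignof = 8
— Entry2 —
0..1  state  (1B, 1-aligned)
1..4  -- padding (3B)
4..8  uid  (4B, 4-aligned)
8..16  start_time  (8B, 8-aligned)
16..20  pid  (4B, 4-aligned)
20..22  gid  (2B, 2-aligned)
22..24  -- padding (2B)
24..28  prio  (4B, 4-aligned)
28..32  -- padding (4B)
32..56  lock  (24B, 8-aligned)
56..64  cpu  (8B, 8-aligned)
64..68  rss  (4B, 4-aligned)
68..70  refcount  (2B, 2-aligned)
70..72  -- tail padding (2B)
sizeof = 72, alignof = 8
80 − 72 = 8

8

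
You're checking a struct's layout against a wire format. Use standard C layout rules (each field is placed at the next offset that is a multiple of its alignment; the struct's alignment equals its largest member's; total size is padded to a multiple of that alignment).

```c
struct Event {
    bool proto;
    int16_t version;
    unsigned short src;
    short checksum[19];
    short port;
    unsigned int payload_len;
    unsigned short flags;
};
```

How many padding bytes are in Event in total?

5

0..1  proto  (1B, 1-aligned)
1..2  -- padding (1B)
2..4  version  (2B, 2-aligned)
4..6  src  (2B, 2-aligned)
6..44  checksum  (38B, 2-aligned)
44..46  port  (2B, 2-aligned)
46..48  -- padding (2B)
48..52  payload_len  (4B, 4-aligned)
52..54  flags  (2B, 2-aligned)
54..56  -- tail padding (2B)
sizeof = 56, alignof = 4
data bytes 51, size 56 → padding 5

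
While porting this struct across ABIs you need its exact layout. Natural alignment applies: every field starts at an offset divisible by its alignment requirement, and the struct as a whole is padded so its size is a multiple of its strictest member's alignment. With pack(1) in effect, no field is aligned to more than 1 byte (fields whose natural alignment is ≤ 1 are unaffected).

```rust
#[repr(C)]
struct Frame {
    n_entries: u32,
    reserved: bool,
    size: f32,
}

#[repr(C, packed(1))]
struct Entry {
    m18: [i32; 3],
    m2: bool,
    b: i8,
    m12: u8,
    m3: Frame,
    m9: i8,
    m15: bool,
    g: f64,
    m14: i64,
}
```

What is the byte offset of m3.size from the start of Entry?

23

Frame: n_entries at 0 (size 4, align 4) → ends 4; reserved at 4 (size 1, align 1) → ends 5; pad 3 to align 4 for size; size at 8 (size 4, align 4) → ends 12; total 12 bytes, alignment 4
m18 at 0 (size 12, align 1) → ends 12
m2 at 12 (size 1, align 1) → ends 13
b at 13 (size 1, align 1) → ends 14
m12 at 14 (size 1, align 1) → ends 15
m3 at 15 (size 12, align 1) → ends 27
within Frame: size at 8
15 + 8 = 23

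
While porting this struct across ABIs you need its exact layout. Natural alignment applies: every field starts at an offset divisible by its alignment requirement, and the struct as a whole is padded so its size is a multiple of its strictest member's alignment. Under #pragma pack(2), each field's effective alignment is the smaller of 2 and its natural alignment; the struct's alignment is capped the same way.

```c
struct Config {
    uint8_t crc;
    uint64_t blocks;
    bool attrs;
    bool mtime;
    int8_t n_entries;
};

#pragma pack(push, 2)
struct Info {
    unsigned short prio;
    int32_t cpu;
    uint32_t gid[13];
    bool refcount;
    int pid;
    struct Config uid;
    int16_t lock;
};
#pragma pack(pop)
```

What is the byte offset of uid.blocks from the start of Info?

72

Config: @0: crc [1B, align 1] → 1; +7 pad (align 8); @8: blocks [8B, align 8] → 16; @16: attrs [1B, align 1] → 17; @17: mtime [1B, align 1] → 18; @18: n_entries [1B, align 1] → 19; +5 tail pad (align 8); size 24, align 8
@0: prio [2B, align 2] → 2
@2: cpu [4B, align 2] → 6
@6: gid [52B, align 2] → 58
@58: refcount [1B, align 1] → 59
+1 pad (align 2)
@60: pid [4B, align 2] → 64
@64: uid [24B, align 2] → 88
within Config: blocks at 8
64 + 8 = 72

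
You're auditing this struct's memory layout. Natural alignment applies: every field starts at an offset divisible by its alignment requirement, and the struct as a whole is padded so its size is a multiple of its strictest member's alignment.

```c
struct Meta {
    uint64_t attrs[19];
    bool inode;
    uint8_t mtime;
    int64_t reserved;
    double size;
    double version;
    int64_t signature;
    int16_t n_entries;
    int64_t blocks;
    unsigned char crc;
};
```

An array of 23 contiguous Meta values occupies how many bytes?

attrs at 0 (size 152, align 8) → ends 152
inode at 152 (size 1, align 1) → ends 153
mtime at 153 (size 1, align 1) → ends 154
pad 6 to align 8 for reserved
reserved at 160 (size 8, align 8) → ends 168
size at 168 (size 8, align 8) → ends 176
version at 176 (size 8, align 8) → ends 184
signature at 184 (size 8, align 8) → ends 192
n_entries at 192 (size 2, align 2) → ends 194
pad 6 to align 8 for blocks
blocks at 200 (size 8, align 8) → ends 208
crc at 208 (size 1, align 1) → ends 209
tail pad 7 to reach multiple of 8
total 216 bytes, alignment 8
array of 23: 23 × 216 = 4968

4968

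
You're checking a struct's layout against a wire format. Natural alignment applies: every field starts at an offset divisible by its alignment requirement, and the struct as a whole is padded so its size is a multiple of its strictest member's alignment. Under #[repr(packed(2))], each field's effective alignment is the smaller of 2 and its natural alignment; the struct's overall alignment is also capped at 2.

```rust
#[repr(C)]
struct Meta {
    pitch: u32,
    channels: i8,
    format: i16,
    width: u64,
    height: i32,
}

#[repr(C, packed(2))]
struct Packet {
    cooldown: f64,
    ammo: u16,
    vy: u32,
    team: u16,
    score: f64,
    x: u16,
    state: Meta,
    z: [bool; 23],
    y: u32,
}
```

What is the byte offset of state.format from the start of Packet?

Meta: pitch at 0 (size 4, align 4) → ends 4; channels at 4 (size 1, align 1) → ends 5; pad 1 to align 2 for format; format at 6 (size 2, align 2) → ends 8; width at 8 (size 8, align 8) → ends 16; height at 16 (size 4, align 4) → ends 20; tail pad 4 to reach multiple of 8; total 24 bytes, alignment 8
cooldown at 0 (size 8, align 2) → ends 8
ammo at 8 (size 2, align 2) → ends 10
vy at 10 (size 4, align 2) → ends 14
team at 14 (size 2, align 2) → ends 16
score at 16 (size 8, align 2) → ends 24
x at 24 (size 2, align 2) → ends 26
state at 26 (size 24, align 2) → ends 50
within Meta: format at 6
26 + 6 = 32

32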